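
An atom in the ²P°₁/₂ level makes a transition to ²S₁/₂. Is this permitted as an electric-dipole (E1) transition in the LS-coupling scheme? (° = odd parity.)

allowed

Initial level: S=1/2, L=1, J=1/2, parity odd. Final level: S=1/2, L=0, J=1/2, parity even.
Parity must change: odd → even — passes.
ΔS = 0: S: 1/2 → 1/2 — passes.
ΔL = 0, ±1 (not L=0↔0): L: 1 → 0, ΔL = -1 — passes.
ΔJ = 0, ±1 (not J=0↔0): J: 1/2 → 1/2, ΔJ = +0 — passes.
All four E1 rules are satisfied.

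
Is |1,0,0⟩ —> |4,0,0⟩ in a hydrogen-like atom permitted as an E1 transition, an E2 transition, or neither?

neither

Δl = 0 − 0 = +0; l_i + l_f = 0.
Δm_l = +0.
E1 (Δl = ±1, |Δm_l| ≤ 1): not satisfied.
E2 (Δl = 0,±2, l_i+l_f ≥ 2, |Δm_l| ≤ 2): not satisfied.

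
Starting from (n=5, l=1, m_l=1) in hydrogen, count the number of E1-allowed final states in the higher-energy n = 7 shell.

E1 requires Δl = ±1, so l_f ∈ {0, 2}; with 0 ≤ l_f ≤ n_f−1 = 6, the allowed l_f values are {0, 2}.
For l_f = 0: m_f ∈ {m_i−1, m_i, m_i+1} ∩ [−0, 0] = {0} → 1 state.
For l_f = 2: m_f ∈ {m_i−1, m_i, m_i+1} ∩ [−2, 2] = {0, 1, 2} → 3 states.
Total: 4.

4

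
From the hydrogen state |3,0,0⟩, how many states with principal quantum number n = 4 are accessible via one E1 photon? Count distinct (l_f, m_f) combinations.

E1 requires Δl = ±1, so l_f ∈ {-1, 1}; with 0 ≤ l_f ≤ n_f−1 = 3, the allowed l_f values are {1}.
For l_f = 1: m_f ∈ {m_i−1, m_i, m_i+1} ∩ [−1, 1] = {-1, 0, 1} → 3 states.
Total: 3.

3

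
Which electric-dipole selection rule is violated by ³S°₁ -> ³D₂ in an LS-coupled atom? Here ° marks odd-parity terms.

the ΔL = 0, ±1 rule

Parity must change: odd → even — passes.
ΔS = 0: S: 1 → 1 — passes.
ΔL = 0, ±1 (not L=0↔0): L: 0 → 2, ΔL = +2 — fails.
ΔJ = 0, ±1 (not J=0↔0): J: 1 → 2, ΔJ = +1 — passes.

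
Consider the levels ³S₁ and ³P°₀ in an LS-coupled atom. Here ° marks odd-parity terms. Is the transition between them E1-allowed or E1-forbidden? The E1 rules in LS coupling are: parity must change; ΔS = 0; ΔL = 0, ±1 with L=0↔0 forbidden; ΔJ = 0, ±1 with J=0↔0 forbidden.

Parity must change: even → odd — ✓.
ΔS = 0: S: 1 → 1 — ✓.
ΔL = 0, ±1 (not L=0↔0): L: 0 → 1, ΔL = +1 — ✓.
ΔJ = 0, ±1 (not J=0↔0): J: 1 → 0, ΔJ = -1 — ✓.
All four E1 rules are satisfied.

allowed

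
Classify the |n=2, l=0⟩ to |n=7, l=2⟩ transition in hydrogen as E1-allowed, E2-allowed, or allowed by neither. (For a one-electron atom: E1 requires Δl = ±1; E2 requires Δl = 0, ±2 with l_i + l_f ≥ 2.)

E2

Δl = 2 − 0 = +2; l_i + l_f = 2.
E1 (Δl = ±1): not satisfied.
E2 (Δl = 0,±2, l_i+l_f ≥ 2): satisfied.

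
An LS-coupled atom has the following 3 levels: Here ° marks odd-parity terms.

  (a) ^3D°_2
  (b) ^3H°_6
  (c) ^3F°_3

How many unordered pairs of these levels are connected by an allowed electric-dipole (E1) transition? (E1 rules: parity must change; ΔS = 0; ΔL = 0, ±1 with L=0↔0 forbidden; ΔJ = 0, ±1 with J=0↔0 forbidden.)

(a)–(b): forbidden (parity, ΔL, ΔJ).
(a)–(c): forbidden (parity).
(b)–(c): forbidden (parity, ΔL, ΔJ).
Allowed pairs: 0 of 3.

0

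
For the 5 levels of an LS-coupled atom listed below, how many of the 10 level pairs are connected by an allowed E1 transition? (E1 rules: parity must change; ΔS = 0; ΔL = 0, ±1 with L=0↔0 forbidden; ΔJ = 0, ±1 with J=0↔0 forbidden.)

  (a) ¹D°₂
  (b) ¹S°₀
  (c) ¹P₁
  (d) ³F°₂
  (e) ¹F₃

3

(a)–(b): forbidden (parity, ΔL, ΔJ).
(a)–(c): allowed.
(a)–(d): forbidden (parity, ΔS).
(a)–(e): allowed.
(b)–(c): allowed.
(b)–(d): forbidden (parity, ΔS, ΔL, ΔJ).
(b)–(e): forbidden (ΔL, ΔJ).
(c)–(d): forbidden (ΔS, ΔL).
(c)–(e): forbidden (parity, ΔL, ΔJ).
(d)–(e): forbidden (ΔS).
Allowed pairs: 3 of 10.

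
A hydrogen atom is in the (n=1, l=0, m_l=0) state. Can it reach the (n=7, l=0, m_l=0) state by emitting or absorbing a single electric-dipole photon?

Initial l = 0, final l = 0, so Δl = +0. E1 requires Δl = ±1: ✗.
m_l: 0 → 0 (Δm_l = +0). |Δm_l| ≤ 1 ✓.
The transition is electric-dipole forbidden.

forbidden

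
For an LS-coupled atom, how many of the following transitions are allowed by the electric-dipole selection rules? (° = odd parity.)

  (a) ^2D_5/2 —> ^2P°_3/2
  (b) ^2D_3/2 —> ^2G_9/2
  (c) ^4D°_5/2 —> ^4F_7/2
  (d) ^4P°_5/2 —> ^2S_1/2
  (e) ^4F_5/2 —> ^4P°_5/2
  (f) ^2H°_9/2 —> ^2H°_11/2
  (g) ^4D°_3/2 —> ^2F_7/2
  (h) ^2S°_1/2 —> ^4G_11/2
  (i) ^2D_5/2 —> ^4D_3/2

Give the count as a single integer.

(a) allowed
(b) forbidden (parity, ΔL, ΔJ fail)
(c) allowed
(d) forbidden (ΔS, ΔJ fail)
(e) forbidden (ΔL fails)
(f) forbidden (parity fails)
(g) forbidden (ΔS, ΔJ fail)
(h) forbidden (ΔS, ΔL, ΔJ fail)
(i) forbidden (parity, ΔS fail)
Total allowed: 2 of 9.

2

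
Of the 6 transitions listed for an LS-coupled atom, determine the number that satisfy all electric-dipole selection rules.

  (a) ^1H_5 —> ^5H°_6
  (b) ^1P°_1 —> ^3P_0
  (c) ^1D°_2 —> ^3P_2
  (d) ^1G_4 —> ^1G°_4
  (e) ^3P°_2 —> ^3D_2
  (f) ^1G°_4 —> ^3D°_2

(a) forbidden (ΔS fails)
(b) forbidden (ΔS fails)
(c) forbidden (ΔS fails)
(d) allowed
(e) allowed
(f) forbidden (parity, ΔS, ΔL, ΔJ fail)
Total allowed: 2 of 6.

2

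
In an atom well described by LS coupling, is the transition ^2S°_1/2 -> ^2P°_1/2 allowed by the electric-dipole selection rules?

ΔL = 0, ±1 (not L=0↔0): L: 0 → 1, ΔL = +1 — satisfied.
ΔJ = 0, ±1 (not J=0↔0): J: 1/2 → 1/2, ΔJ = +0 — satisfied.
ΔS = 0: S: 1/2 → 1/2 — satisfied.
Parity must change: odd → odd — violated.
Rule(s) violated: parity.

forbidden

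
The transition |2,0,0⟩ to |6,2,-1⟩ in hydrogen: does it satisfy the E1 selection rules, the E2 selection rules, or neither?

E2

Δl = 2 − 0 = +2; l_i + l_f = 2.
Δm_l = -1.
E1 (Δl = ±1, |Δm_l| ≤ 1): not satisfied.
E2 (Δl = 0,±2, l_i+l_f ≥ 2, |Δm_l| ≤ 2): satisfied.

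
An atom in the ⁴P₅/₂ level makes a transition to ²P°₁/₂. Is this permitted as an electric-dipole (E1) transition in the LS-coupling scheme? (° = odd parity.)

ΔS = 0: S: 3/2 → 1/2 — fails.
Parity must change: even → odd — passes.
ΔJ = 0, ±1 (not J=0↔0): J: 5/2 → 1/2, ΔJ = -2 — fails.
ΔL = 0, ±1 (not L=0↔0): L: 1 → 1, ΔL = +0 — passes.
Rule(s) violated: ΔS, ΔJ.

forbidden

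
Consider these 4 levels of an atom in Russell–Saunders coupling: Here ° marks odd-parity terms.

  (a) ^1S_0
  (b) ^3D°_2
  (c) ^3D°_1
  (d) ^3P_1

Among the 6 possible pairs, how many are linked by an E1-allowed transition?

2

(a)–(b): forbidden (ΔS, ΔL, ΔJ).
(a)–(c): forbidden (ΔS, ΔL).
(a)–(d): forbidden (parity, ΔS).
(b)–(c): forbidden (parity).
(b)–(d): allowed.
(c)–(d): allowed.
Allowed pairs: 2 of 6.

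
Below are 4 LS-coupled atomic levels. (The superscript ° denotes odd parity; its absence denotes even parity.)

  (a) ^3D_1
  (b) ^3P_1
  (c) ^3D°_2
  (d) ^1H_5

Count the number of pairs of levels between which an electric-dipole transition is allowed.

2

(a)–(b): forbidden (parity).
(a)–(c): allowed.
(a)–(d): forbidden (parity, ΔS, ΔL, ΔJ).
(b)–(c): allowed.
(b)–(d): forbidden (parity, ΔS, ΔL, ΔJ).
(c)–(d): forbidden (ΔS, ΔL, ΔJ).
Allowed pairs: 2 of 6.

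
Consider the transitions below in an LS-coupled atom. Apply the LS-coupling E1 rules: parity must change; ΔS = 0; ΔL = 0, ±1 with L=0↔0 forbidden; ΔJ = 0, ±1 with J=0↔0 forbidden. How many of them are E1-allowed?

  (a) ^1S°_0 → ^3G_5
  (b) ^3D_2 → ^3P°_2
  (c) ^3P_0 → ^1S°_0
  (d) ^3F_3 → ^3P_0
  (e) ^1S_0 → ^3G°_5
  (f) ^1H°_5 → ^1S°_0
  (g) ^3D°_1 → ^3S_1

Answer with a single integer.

(a) forbidden (ΔS, ΔL, ΔJ fail)
(b) allowed
(c) forbidden (ΔS, ΔJ fail)
(d) forbidden (parity, ΔL, ΔJ fail)
(e) forbidden (ΔS, ΔL, ΔJ fail)
(f) forbidden (parity, ΔL, ΔJ fail)
(g) forbidden (ΔL fails)
Total allowed: 1 of 7.

1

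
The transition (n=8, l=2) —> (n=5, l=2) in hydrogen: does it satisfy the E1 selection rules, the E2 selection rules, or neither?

E2

Δl = 2 − 2 = +0; l_i + l_f = 4.
E1 (Δl = ±1): not satisfied.
E2 (Δl = 0,±2, l_i+l_f ≥ 2): satisfied.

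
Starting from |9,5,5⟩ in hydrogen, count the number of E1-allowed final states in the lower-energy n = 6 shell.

1

E1 requires Δl = ±1, so l_f ∈ {4, 6}; with 0 ≤ l_f ≤ n_f−1 = 5, the allowed l_f values are {4}.
For l_f = 4: m_f ∈ {m_i−1, m_i, m_i+1} ∩ [−4, 4] = {4} → 1 state.
Total: 1.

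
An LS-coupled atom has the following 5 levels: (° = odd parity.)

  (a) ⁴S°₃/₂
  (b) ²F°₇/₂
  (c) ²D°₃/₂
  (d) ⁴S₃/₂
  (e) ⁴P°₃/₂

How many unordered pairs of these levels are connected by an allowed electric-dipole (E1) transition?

(a)–(b): forbidden (parity, ΔS, ΔL, ΔJ).
(a)–(c): forbidden (parity, ΔS, ΔL).
(a)–(d): forbidden (ΔL).
(a)–(e): forbidden (parity).
(b)–(c): forbidden (parity, ΔJ).
(b)–(d): forbidden (ΔS, ΔL, ΔJ).
(b)–(e): forbidden (parity, ΔS, ΔL, ΔJ).
(c)–(d): forbidden (ΔS, ΔL).
(c)–(e): forbidden (parity, ΔS).
(d)–(e): allowed.
Allowed pairs: 1 of 10.

1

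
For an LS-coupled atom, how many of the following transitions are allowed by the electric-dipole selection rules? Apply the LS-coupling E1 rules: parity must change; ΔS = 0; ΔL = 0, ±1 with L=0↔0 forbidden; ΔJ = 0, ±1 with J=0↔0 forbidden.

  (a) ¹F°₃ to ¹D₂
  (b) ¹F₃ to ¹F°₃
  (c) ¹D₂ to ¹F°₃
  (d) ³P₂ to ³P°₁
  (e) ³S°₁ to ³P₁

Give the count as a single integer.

(a) allowed
(b) allowed
(c) allowed
(d) allowed
(e) allowed
Total allowed: 5 of 5.

5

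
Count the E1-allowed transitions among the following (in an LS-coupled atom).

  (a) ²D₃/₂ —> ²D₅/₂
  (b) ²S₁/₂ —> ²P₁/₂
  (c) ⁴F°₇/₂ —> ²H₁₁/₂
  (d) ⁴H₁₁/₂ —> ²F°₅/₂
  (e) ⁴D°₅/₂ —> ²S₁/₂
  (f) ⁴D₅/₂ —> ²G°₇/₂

0

(a) forbidden (parity fails)
(b) forbidden (parity fails)
(c) forbidden (ΔS, ΔL, ΔJ fail)
(d) forbidden (ΔS, ΔL, ΔJ fail)
(e) forbidden (ΔS, ΔL, ΔJ fail)
(f) forbidden (ΔS, ΔL fail)
Total allowed: 0 of 6.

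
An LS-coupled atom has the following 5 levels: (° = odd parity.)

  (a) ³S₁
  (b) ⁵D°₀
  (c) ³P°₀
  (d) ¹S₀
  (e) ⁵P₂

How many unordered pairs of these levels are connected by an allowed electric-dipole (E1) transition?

(a)–(b): forbidden (ΔS, ΔL).
(a)–(c): allowed.
(a)–(d): forbidden (parity, ΔS, ΔL).
(a)–(e): forbidden (parity, ΔS).
(b)–(c): forbidden (parity, ΔS, ΔJ).
(b)–(d): forbidden (ΔS, ΔL, ΔJ).
(b)–(e): forbidden (ΔJ).
(c)–(d): forbidden (ΔS, ΔJ).
(c)–(e): forbidden (ΔS, ΔJ).
(d)–(e): forbidden (parity, ΔS, ΔJ).
Allowed pairs: 1 of 10.

1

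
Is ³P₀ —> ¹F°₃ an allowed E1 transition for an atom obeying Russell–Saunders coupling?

Initial level: S=1, L=1, J=0, parity even. Final level: S=0, L=3, J=3, parity odd.
Parity must change: even → odd — passes.
ΔS = 0: S: 1 → 0 — fails.
ΔL = 0, ±1 (not L=0↔0): L: 1 → 3, ΔL = +2 — fails.
ΔJ = 0, ±1 (not J=0↔0): J: 0 → 3, ΔJ = +3 — fails.
Rule(s) violated: ΔS, ΔL, ΔJ.

forbidden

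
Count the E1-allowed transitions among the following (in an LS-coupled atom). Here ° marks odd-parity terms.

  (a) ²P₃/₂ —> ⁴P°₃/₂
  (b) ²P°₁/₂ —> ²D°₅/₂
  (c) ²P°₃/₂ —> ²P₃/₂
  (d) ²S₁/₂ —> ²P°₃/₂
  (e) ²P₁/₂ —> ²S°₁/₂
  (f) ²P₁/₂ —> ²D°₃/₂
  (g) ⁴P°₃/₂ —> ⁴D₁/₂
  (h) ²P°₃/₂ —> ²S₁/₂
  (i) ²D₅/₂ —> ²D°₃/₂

(a) forbidden (ΔS fails)
(b) forbidden (parity, ΔJ fail)
(c) allowed
(d) allowed
(e) allowed
(f) allowed
(g) allowed
(h) allowed
(i) allowed
Total allowed: 7 of 9.

7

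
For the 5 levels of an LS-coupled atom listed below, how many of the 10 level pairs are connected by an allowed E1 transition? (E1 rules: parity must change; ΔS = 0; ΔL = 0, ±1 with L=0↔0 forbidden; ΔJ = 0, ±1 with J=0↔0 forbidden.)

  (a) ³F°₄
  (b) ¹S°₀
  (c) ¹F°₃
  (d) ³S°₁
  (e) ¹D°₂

0

(a)–(b): forbidden (parity, ΔS, ΔL, ΔJ).
(a)–(c): forbidden (parity, ΔS).
(a)–(d): forbidden (parity, ΔL, ΔJ).
(a)–(e): forbidden (parity, ΔS, ΔJ).
(b)–(c): forbidden (parity, ΔL, ΔJ).
(b)–(d): forbidden (parity, ΔS, ΔL).
(b)–(e): forbidden (parity, ΔL, ΔJ).
(c)–(d): forbidden (parity, ΔS, ΔL, ΔJ).
(c)–(e): forbidden (parity).
(d)–(e): forbidden (parity, ΔS, ΔL).
Allowed pairs: 0 of 10.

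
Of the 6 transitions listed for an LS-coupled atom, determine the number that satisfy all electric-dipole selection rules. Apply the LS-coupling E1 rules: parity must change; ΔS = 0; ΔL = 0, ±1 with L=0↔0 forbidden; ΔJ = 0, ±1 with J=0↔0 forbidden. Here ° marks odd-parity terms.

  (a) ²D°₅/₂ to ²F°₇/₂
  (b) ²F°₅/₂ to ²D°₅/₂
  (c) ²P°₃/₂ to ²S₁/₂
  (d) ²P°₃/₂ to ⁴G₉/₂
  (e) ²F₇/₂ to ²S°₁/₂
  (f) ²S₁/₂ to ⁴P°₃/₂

(a) forbidden (parity fails)
(b) forbidden (parity fails)
(c) allowed
(d) forbidden (ΔS, ΔL, ΔJ fail)
(e) forbidden (ΔL, ΔJ fail)
(f) forbidden (ΔS fails)
Total allowed: 1 of 6.

1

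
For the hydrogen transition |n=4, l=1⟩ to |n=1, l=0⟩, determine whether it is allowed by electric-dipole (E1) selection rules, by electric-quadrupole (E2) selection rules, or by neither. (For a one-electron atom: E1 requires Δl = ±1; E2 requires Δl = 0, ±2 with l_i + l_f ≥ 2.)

E1

Δl = 0 − 1 = -1; l_i + l_f = 1.
E1 (Δl = ±1): satisfied.
E2 (Δl = 0,±2, l_i+l_f ≥ 2): not satisfied.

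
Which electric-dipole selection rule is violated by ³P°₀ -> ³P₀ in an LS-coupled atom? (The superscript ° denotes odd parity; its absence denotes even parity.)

the J=0 ↔ J=0 exclusion

ΔL = 0, ±1 (not L=0↔0): L: 1 → 1, ΔL = +0 — passes.
ΔJ = 0, ±1 (not J=0↔0): J: 0 → 0, ΔJ = +0 — fails.
Parity must change: odd → even — passes.
ΔS = 0: S: 1 → 1 — passes.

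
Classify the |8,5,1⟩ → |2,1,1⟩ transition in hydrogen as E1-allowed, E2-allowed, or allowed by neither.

Δl = 1 − 5 = -4; l_i + l_f = 6.
Δm_l = +0.
E1 (Δl = ±1, |Δm_l| ≤ 1): not satisfied.
E2 (Δl = 0,±2, l_i+l_f ≥ 2, |Δm_l| ≤ 2): not satisfied.

neither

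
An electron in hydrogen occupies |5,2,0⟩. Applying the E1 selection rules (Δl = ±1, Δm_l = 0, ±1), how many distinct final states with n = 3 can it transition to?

E1 requires Δl = ±1, so l_f ∈ {1, 3}; with 0 ≤ l_f ≤ n_f−1 = 2, the allowed l_f values are {1}.
For l_f = 1: m_f ∈ {m_i−1, m_i, m_i+1} ∩ [−1, 1] = {-1, 0, 1} → 3 states.
Total: 3.

3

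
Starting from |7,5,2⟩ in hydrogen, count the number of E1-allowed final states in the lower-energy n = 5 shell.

3

E1 requires Δl = ±1, so l_f ∈ {4, 6}; with 0 ≤ l_f ≤ n_f−1 = 4, the allowed l_f values are {4}.
For l_f = 4: m_f ∈ {m_i−1, m_i, m_i+1} ∩ [−4, 4] = {1, 2, 3} → 3 states.
Total: 3.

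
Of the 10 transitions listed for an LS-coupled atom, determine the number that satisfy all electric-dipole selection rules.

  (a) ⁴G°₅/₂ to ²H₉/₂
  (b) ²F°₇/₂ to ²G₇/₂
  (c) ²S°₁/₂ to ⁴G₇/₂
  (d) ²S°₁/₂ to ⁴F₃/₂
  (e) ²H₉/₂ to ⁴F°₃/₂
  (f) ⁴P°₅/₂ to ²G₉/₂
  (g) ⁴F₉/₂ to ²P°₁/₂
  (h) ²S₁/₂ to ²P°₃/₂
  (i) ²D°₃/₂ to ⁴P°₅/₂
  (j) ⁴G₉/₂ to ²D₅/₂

2

(a) forbidden (ΔS, ΔJ fail)
(b) allowed
(c) forbidden (ΔS, ΔL, ΔJ fail)
(d) forbidden (ΔS, ΔL fail)
(e) forbidden (ΔS, ΔL, ΔJ fail)
(f) forbidden (ΔS, ΔL, ΔJ fail)
(g) forbidden (ΔS, ΔL, ΔJ fail)
(h) allowed
(i) forbidden (parity, ΔS fail)
(j) forbidden (parity, ΔS, ΔL, ΔJ fail)
Total allowed: 2 of 10.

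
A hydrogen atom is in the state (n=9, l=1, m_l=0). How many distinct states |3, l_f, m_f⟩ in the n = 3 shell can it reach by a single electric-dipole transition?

4

E1 requires Δl = ±1, so l_f ∈ {0, 2}; with 0 ≤ l_f ≤ n_f−1 = 2, the allowed l_f values are {0, 2}.
For l_f = 0: m_f ∈ {m_i−1, m_i, m_i+1} ∩ [−0, 0] = {0} → 1 state.
For l_f = 2: m_f ∈ {m_i−1, m_i, m_i+1} ∩ [−2, 2] = {-1, 0, 1} → 3 states.
Total: 4.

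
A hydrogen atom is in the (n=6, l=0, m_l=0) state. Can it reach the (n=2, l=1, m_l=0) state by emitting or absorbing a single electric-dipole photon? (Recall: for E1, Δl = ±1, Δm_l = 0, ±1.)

allowed

Δl = 1 − 0 = +1; the E1 rule Δl = ±1 is ✓.
m_l: 0 → 0 (Δm_l = +0). |Δm_l| ≤ 1 ✓.
All E1 selection rules are satisfied.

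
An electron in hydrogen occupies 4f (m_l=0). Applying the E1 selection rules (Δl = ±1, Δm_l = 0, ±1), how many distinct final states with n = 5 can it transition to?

E1 requires Δl = ±1, so l_f ∈ {2, 4}; with 0 ≤ l_f ≤ n_f−1 = 4, the allowed l_f values are {2, 4}.
For l_f = 2: m_f ∈ {m_i−1, m_i, m_i+1} ∩ [−2, 2] = {-1, 0, 1} → 3 states.
For l_f = 4: m_f ∈ {m_i−1, m_i, m_i+1} ∩ [−4, 4] = {-1, 0, 1} → 3 states.
Total: 6.

6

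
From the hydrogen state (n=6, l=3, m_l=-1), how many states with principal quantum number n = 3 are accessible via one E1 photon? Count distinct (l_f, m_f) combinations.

3

E1 requires Δl = ±1, so l_f ∈ {2, 4}; with 0 ≤ l_f ≤ n_f−1 = 2, the allowed l_f values are {2}.
For l_f = 2: m_f ∈ {m_i−1, m_i, m_i+1} ∩ [−2, 2] = {-2, -1, 0} → 3 states.
Total: 3.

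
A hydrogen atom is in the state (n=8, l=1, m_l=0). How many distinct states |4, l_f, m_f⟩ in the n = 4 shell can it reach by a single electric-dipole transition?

E1 requires Δl = ±1, so l_f ∈ {0, 2}; with 0 ≤ l_f ≤ n_f−1 = 3, the allowed l_f values are {0, 2}.
For l_f = 0: m_f ∈ {m_i−1, m_i, m_i+1} ∩ [−0, 0] = {0} → 1 state.
For l_f = 2: m_f ∈ {m_i−1, m_i, m_i+1} ∩ [−2, 2] = {-1, 0, 1} → 3 states.
Total: 4.

4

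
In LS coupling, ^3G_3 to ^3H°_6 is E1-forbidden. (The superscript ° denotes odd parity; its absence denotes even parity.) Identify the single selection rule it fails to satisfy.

Reading off the term symbols: S 1→1, L 4→5, J 3→6, parity even→odd.
ΔS = 0: S: 1 → 1 — passes.
ΔJ = 0, ±1 (not J=0↔0): J: 3 → 6, ΔJ = +3 — fails.
Parity must change: even → odd — passes.
ΔL = 0, ±1 (not L=0↔0): L: 4 → 5, ΔL = +1 — passes.

the ΔJ = 0, ±1 rule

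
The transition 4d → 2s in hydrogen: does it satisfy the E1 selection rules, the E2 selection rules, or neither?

E2

Δl = 0 − 2 = -2; l_i + l_f = 2.
E1 (Δl = ±1): not satisfied.
E2 (Δl = 0,±2, l_i+l_f ≥ 2): satisfied.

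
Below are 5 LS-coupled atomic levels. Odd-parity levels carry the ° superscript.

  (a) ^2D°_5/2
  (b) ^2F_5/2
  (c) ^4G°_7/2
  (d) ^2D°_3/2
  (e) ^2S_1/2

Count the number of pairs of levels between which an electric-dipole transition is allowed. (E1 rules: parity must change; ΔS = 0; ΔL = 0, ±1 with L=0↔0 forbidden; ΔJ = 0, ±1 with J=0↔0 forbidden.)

(a)–(b): allowed.
(a)–(c): forbidden (parity, ΔS, ΔL).
(a)–(d): forbidden (parity).
(a)–(e): forbidden (ΔL, ΔJ).
(b)–(c): forbidden (ΔS).
(b)–(d): allowed.
(b)–(e): forbidden (parity, ΔL, ΔJ).
(c)–(d): forbidden (parity, ΔS, ΔL, ΔJ).
(c)–(e): forbidden (ΔS, ΔL, ΔJ).
(d)–(e): forbidden (ΔL).
Allowed pairs: 2 of 10.

2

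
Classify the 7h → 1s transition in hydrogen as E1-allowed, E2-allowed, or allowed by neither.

neither

Δl = 0 − 5 = -5; l_i + l_f = 5.
E1 (Δl = ±1): not satisfied.
E2 (Δl = 0,±2, l_i+l_f ≥ 2): not satisfied.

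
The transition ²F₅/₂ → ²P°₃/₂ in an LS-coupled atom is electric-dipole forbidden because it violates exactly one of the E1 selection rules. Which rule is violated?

the ΔL = 0, ±1 rule

Reading off the term symbols: S 1/2→1/2, L 3→1, J 5/2→3/2, parity even→odd.
Parity must change: even → odd — passes.
ΔS = 0: S: 1/2 → 1/2 — passes.
ΔL = 0, ±1 (not L=0↔0): L: 3 → 1, ΔL = -2 — fails.
ΔJ = 0, ±1 (not J=0↔0): J: 5/2 → 3/2, ΔJ = -1 — passes.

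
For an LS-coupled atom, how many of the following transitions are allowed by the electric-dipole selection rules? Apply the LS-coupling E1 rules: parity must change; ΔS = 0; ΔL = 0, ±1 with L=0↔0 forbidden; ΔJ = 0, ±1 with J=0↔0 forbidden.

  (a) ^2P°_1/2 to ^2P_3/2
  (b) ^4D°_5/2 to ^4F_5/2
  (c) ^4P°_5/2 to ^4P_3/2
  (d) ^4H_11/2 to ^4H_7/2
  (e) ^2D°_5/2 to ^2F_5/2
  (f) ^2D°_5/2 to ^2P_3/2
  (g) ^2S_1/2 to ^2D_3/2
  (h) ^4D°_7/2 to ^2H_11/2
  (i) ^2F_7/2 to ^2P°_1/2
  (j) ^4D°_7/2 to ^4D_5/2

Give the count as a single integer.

(a) allowed
(b) allowed
(c) allowed
(d) forbidden (parity, ΔJ fail)
(e) allowed
(f) allowed
(g) forbidden (parity, ΔL fail)
(h) forbidden (ΔS, ΔL, ΔJ fail)
(i) forbidden (ΔL, ΔJ fail)
(j) allowed
Total allowed: 6 of 10.

6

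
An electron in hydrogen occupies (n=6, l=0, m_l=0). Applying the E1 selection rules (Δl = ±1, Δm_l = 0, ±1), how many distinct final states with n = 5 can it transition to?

3

E1 requires Δl = ±1, so l_f ∈ {-1, 1}; with 0 ≤ l_f ≤ n_f−1 = 4, the allowed l_f values are {1}.
For l_f = 1: m_f ∈ {m_i−1, m_i, m_i+1} ∩ [−1, 1] = {-1, 0, 1} → 3 states.
Total: 3.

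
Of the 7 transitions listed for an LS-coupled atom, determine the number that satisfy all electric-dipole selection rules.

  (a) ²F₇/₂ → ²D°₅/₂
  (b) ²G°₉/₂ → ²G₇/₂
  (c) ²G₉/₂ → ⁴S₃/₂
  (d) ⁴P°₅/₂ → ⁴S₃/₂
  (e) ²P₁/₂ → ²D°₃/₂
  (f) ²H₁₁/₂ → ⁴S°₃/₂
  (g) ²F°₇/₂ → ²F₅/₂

5

(a) allowed
(b) allowed
(c) forbidden (parity, ΔS, ΔL, ΔJ fail)
(d) allowed
(e) allowed
(f) forbidden (ΔS, ΔL, ΔJ fail)
(g) allowed
Total allowed: 5 of 7.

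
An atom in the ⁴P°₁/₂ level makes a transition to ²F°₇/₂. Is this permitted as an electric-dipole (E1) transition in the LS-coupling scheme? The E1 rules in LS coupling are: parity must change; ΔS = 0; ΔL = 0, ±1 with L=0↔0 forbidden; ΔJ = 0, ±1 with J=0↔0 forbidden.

forbidden

Initial level: S=3/2, L=1, J=1/2, parity odd. Final level: S=1/2, L=3, J=7/2, parity odd.
Parity must change: odd → odd — ✗.
ΔS = 0: S: 3/2 → 1/2 — ✗.
ΔL = 0, ±1 (not L=0↔0): L: 1 → 3, ΔL = +2 — ✗.
ΔJ = 0, ±1 (not J=0↔0): J: 1/2 → 7/2, ΔJ = +3 — ✗.
Rule(s) violated: parity, ΔS, ΔL, ΔJ.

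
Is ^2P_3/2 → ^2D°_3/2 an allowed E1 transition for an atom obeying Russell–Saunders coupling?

allowed

Parity must change: even → odd — passes.
ΔS = 0: S: 1/2 → 1/2 — passes.
ΔL = 0, ±1 (not L=0↔0): L: 1 → 2, ΔL = +1 — passes.
ΔJ = 0, ±1 (not J=0↔0): J: 3/2 → 3/2, ΔJ = +0 — passes.
All four E1 rules are satisfied.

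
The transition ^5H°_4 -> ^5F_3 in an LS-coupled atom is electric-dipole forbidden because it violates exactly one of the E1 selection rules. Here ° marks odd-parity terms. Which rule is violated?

the ΔL = 0, ±1 rule

Parity must change: odd → even — satisfied.
ΔS = 0: S: 2 → 2 — satisfied.
ΔL = 0, ±1 (not L=0↔0): L: 5 → 3, ΔL = -2 — violated.
ΔJ = 0, ±1 (not J=0↔0): J: 4 → 3, ΔJ = -1 — satisfied.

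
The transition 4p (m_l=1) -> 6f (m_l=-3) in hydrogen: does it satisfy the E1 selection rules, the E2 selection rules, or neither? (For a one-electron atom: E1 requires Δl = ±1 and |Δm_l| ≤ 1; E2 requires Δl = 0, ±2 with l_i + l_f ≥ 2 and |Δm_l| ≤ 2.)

Δl = 3 − 1 = +2; l_i + l_f = 4.
Δm_l = -4.
E1 (Δl = ±1, |Δm_l| ≤ 1): not satisfied.
E2 (Δl = 0,±2, l_i+l_f ≥ 2, |Δm_l| ≤ 2): not satisfied.

neither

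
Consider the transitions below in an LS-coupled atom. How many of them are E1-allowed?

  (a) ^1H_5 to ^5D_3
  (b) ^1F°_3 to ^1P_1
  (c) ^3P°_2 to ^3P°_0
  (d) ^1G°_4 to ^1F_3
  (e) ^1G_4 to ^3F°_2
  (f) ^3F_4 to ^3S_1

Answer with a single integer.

1

(a) forbidden (parity, ΔS, ΔL, ΔJ fail)
(b) forbidden (ΔL, ΔJ fail)
(c) forbidden (parity, ΔJ fail)
(d) allowed
(e) forbidden (ΔS, ΔJ fail)
(f) forbidden (parity, ΔL, ΔJ fail)
Total allowed: 1 of 6.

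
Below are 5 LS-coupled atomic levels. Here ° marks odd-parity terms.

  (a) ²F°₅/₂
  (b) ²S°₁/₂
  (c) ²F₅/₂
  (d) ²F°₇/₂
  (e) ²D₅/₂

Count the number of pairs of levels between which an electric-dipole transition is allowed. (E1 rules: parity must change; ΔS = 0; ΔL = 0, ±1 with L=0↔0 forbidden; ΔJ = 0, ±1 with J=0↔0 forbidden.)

(a)–(b): forbidden (parity, ΔL, ΔJ).
(a)–(c): allowed.
(a)–(d): forbidden (parity).
(a)–(e): allowed.
(b)–(c): forbidden (ΔL, ΔJ).
(b)–(d): forbidden (parity, ΔL, ΔJ).
(b)–(e): forbidden (ΔL, ΔJ).
(c)–(d): allowed.
(c)–(e): forbidden (parity).
(d)–(e): allowed.
Allowed pairs: 4 of 10.

4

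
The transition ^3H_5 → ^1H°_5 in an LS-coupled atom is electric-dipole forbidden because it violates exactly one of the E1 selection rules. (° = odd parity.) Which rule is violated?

Reading off the term symbols: S 1→0, L 5→5, J 5→5, parity even→odd.
Parity must change: even → odd — ok.
ΔS = 0: S: 1 → 0 — fails.
ΔL = 0, ±1 (not L=0↔0): L: 5 → 5, ΔL = +0 — ok.
ΔJ = 0, ±1 (not J=0↔0): J: 5 → 5, ΔJ = +0 — ok.

the ΔS = 0 rule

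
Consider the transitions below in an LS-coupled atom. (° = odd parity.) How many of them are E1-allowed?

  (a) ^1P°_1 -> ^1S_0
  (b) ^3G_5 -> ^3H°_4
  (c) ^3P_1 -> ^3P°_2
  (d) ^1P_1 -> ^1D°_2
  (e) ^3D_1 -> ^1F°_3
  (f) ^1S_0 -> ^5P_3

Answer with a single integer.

(a) allowed
(b) allowed
(c) allowed
(d) allowed
(e) forbidden (ΔS, ΔJ fail)
(f) forbidden (parity, ΔS, ΔJ fail)
Total allowed: 4 of 6.

4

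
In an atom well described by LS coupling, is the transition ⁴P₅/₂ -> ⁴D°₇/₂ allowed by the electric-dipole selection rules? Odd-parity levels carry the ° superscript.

allowed

Initial level: S=3/2, L=1, J=5/2, parity even. Final level: S=3/2, L=2, J=7/2, parity odd.
Parity must change: even → odd — ✓.
ΔS = 0: S: 3/2 → 3/2 — ✓.
ΔL = 0, ±1 (not L=0↔0): L: 1 → 2, ΔL = +1 — ✓.
ΔJ = 0, ±1 (not J=0↔0): J: 5/2 → 7/2, ΔJ = +1 — ✓.
All four E1 rules are satisfied.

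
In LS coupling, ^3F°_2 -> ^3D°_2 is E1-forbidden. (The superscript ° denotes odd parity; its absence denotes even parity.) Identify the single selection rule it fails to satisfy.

Initial level: S=1, L=3, J=2, parity odd. Final level: S=1, L=2, J=2, parity odd.
ΔJ = 0, ±1 (not J=0↔0): J: 2 → 2, ΔJ = +0 — passes.
ΔS = 0: S: 1 → 1 — passes.
ΔL = 0, ±1 (not L=0↔0): L: 3 → 2, ΔL = -1 — passes.
Parity must change: odd → odd — fails.

parity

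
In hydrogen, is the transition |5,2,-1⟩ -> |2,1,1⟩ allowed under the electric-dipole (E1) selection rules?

Δl = 1 − 2 = -1; the E1 rule Δl = ±1 is passes.
m_l: -1 → 1 (Δm_l = +2). |Δm_l| ≤ 1 fails.
The transition is electric-dipole forbidden.

forbidden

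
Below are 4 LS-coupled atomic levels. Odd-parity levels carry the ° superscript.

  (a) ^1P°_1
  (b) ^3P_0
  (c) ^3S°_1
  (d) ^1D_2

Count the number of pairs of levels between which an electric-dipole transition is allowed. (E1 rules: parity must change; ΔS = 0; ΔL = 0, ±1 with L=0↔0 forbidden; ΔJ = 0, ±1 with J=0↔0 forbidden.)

(a)–(b): forbidden (ΔS).
(a)–(c): forbidden (parity, ΔS).
(a)–(d): allowed.
(b)–(c): allowed.
(b)–(d): forbidden (parity, ΔS, ΔJ).
(c)–(d): forbidden (ΔS, ΔL).
Allowed pairs: 2 of 6.

2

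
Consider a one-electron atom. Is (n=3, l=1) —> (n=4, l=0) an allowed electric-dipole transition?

Δl = 0 − 1 = -1; the E1 rule Δl = ±1 is ok.
All E1 selection rules are satisfied.

allowed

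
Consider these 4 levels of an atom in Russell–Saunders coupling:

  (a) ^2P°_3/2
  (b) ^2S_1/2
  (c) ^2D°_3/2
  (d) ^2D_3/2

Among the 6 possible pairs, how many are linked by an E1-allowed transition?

3

(a)–(b): allowed.
(a)–(c): forbidden (parity).
(a)–(d): allowed.
(b)–(c): forbidden (ΔL).
(b)–(d): forbidden (parity, ΔL).
(c)–(d): allowed.
Allowed pairs: 3 of 6.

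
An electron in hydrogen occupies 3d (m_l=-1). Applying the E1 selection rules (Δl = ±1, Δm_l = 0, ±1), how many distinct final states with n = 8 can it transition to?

5

E1 requires Δl = ±1, so l_f ∈ {1, 3}; with 0 ≤ l_f ≤ n_f−1 = 7, the allowed l_f values are {1, 3}.
For l_f = 1: m_f ∈ {m_i−1, m_i, m_i+1} ∩ [−1, 1] = {-1, 0} → 2 states.
For l_f = 3: m_f ∈ {m_i−1, m_i, m_i+1} ∩ [−3, 3] = {-2, -1, 0} → 3 states.
Total: 5.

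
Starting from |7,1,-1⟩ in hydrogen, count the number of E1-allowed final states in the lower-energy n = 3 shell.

E1 requires Δl = ±1, so l_f ∈ {0, 2}; with 0 ≤ l_f ≤ n_f−1 = 2, the allowed l_f values are {0, 2}.
For l_f = 0: m_f ∈ {m_i−1, m_i, m_i+1} ∩ [−0, 0] = {0} → 1 state.
For l_f = 2: m_f ∈ {m_i−1, m_i, m_i+1} ∩ [−2, 2] = {-2, -1, 0} → 3 states.
Total: 4.

4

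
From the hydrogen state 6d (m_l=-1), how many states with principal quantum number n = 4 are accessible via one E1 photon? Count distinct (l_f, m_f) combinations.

5

E1 requires Δl = ±1, so l_f ∈ {1, 3}; with 0 ≤ l_f ≤ n_f−1 = 3, the allowed l_f values are {1, 3}.
For l_f = 1: m_f ∈ {m_i−1, m_i, m_i+1} ∩ [−1, 1] = {-1, 0} → 2 states.
For l_f = 3: m_f ∈ {m_i−1, m_i, m_i+1} ∩ [−3, 3] = {-2, -1, 0} → 3 states.
Total: 5.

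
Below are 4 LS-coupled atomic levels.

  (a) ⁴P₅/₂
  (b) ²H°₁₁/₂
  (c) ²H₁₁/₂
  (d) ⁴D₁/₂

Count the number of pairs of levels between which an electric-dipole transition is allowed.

1

(a)–(b): forbidden (ΔS, ΔL, ΔJ).
(a)–(c): forbidden (parity, ΔS, ΔL, ΔJ).
(a)–(d): forbidden (parity, ΔJ).
(b)–(c): allowed.
(b)–(d): forbidden (ΔS, ΔL, ΔJ).
(c)–(d): forbidden (parity, ΔS, ΔL, ΔJ).
Allowed pairs: 1 of 6.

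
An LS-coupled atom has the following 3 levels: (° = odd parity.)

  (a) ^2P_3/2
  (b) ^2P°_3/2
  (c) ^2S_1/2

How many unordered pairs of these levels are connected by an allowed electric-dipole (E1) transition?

(a)–(b): allowed.
(a)–(c): forbidden (parity).
(b)–(c): allowed.
Allowed pairs: 2 of 3.

2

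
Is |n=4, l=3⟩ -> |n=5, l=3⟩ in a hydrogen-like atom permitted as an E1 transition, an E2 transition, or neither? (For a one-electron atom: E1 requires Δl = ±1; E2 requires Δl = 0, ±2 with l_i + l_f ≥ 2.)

Δl = 3 − 3 = +0; l_i + l_f = 6.
E1 (Δl = ±1): not satisfied.
E2 (Δl = 0,±2, l_i+l_f ≥ 2): satisfied.

E2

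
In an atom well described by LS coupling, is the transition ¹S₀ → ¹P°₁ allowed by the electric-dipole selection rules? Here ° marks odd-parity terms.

allowed

Parity must change: even → odd — ok.
ΔS = 0: S: 0 → 0 — ok.
ΔL = 0, ±1 (not L=0↔0): L: 0 → 1, ΔL = +1 — ok.
ΔJ = 0, ±1 (not J=0↔0): J: 0 → 1, ΔJ = +1 — ok.
All four E1 rules are satisfied.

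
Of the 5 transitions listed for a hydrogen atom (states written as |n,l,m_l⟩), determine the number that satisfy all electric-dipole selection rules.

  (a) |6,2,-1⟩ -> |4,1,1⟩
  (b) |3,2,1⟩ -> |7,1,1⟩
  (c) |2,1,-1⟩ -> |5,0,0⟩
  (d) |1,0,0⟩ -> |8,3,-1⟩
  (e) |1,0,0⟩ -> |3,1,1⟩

(a) forbidden — Δm_l = +2 (E1 requires Δm_l = 0, ±1)
(b) allowed
(c) allowed
(d) forbidden — Δl = +3 (E1 requires Δl = ±1)
(e) allowed
Total allowed: 3 of 5.

3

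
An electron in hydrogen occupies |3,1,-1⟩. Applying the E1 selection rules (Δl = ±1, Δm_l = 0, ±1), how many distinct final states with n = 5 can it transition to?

4

E1 requires Δl = ±1, so l_f ∈ {0, 2}; with 0 ≤ l_f ≤ n_f−1 = 4, the allowed l_f values are {0, 2}.
For l_f = 0: m_f ∈ {m_i−1, m_i, m_i+1} ∩ [−0, 0] = {0} → 1 state.
For l_f = 2: m_f ∈ {m_i−1, m_i, m_i+1} ∩ [−2, 2] = {-2, -1, 0} → 3 states.
Total: 4.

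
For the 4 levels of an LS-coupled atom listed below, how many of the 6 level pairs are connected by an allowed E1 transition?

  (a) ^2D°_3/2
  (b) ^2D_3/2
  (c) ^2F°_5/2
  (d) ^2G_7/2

3

(a)–(b): allowed.
(a)–(c): forbidden (parity).
(a)–(d): forbidden (ΔL, ΔJ).
(b)–(c): allowed.
(b)–(d): forbidden (parity, ΔL, ΔJ).
(c)–(d): allowed.
Allowed pairs: 3 of 6.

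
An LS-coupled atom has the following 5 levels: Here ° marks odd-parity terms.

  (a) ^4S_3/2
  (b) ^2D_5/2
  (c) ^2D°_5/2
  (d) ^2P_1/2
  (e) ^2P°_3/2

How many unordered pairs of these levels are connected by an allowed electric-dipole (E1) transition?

3

(a)–(b): forbidden (parity, ΔS, ΔL).
(a)–(c): forbidden (ΔS, ΔL).
(a)–(d): forbidden (parity, ΔS).
(a)–(e): forbidden (ΔS).
(b)–(c): allowed.
(b)–(d): forbidden (parity, ΔJ).
(b)–(e): allowed.
(c)–(d): forbidden (ΔJ).
(c)–(e): forbidden (parity).
(d)–(e): allowed.
Allowed pairs: 3 of 10.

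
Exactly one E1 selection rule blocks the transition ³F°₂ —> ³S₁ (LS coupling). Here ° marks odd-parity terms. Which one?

the ΔL = 0, ±1 rule

Parity must change: odd → even — satisfied.
ΔS = 0: S: 1 → 1 — satisfied.
ΔL = 0, ±1 (not L=0↔0): L: 3 → 0, ΔL = -3 — violated.
ΔJ = 0, ±1 (not J=0↔0): J: 2 → 1, ΔJ = -1 — satisfied.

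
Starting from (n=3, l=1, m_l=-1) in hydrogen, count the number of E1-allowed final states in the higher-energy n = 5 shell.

4

E1 requires Δl = ±1, so l_f ∈ {0, 2}; with 0 ≤ l_f ≤ n_f−1 = 4, the allowed l_f values are {0, 2}.
For l_f = 0: m_f ∈ {m_i−1, m_i, m_i+1} ∩ [−0, 0] = {0} → 1 state.
For l_f = 2: m_f ∈ {m_i−1, m_i, m_i+1} ∩ [−2, 2] = {-2, -1, 0} → 3 states.
Total: 4.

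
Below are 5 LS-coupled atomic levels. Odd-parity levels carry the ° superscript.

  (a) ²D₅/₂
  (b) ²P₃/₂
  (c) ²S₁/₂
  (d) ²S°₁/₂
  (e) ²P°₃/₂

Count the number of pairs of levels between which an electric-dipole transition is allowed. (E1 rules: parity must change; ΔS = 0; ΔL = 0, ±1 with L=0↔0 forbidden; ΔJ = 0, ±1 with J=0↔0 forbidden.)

(a)–(b): forbidden (parity).
(a)–(c): forbidden (parity, ΔL, ΔJ).
(a)–(d): forbidden (ΔL, ΔJ).
(a)–(e): allowed.
(b)–(c): forbidden (parity).
(b)–(d): allowed.
(b)–(e): allowed.
(c)–(d): forbidden (ΔL).
(c)–(e): allowed.
(d)–(e): forbidden (parity).
Allowed pairs: 4 of 10.

4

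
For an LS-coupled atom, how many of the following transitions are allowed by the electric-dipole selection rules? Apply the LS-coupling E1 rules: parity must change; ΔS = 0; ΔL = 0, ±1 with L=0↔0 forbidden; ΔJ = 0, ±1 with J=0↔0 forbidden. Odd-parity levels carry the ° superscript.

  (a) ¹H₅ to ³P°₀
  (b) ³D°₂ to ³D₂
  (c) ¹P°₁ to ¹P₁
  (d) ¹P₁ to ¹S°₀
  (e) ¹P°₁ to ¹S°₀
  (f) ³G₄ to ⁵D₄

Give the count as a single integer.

(a) forbidden (ΔS, ΔL, ΔJ fail)
(b) allowed
(c) allowed
(d) allowed
(e) forbidden (parity fails)
(f) forbidden (parity, ΔS, ΔL fail)
Total allowed: 3 of 6.

3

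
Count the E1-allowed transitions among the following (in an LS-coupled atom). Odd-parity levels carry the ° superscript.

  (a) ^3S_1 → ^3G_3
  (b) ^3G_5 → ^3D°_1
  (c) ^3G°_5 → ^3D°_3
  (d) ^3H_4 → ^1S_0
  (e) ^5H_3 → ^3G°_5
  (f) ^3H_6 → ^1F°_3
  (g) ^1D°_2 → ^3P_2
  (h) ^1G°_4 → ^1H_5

1

(a) forbidden (parity, ΔL, ΔJ fail)
(b) forbidden (ΔL, ΔJ fail)
(c) forbidden (parity, ΔL, ΔJ fail)
(d) forbidden (parity, ΔS, ΔL, ΔJ fail)
(e) forbidden (ΔS, ΔJ fail)
(f) forbidden (ΔS, ΔL, ΔJ fail)
(g) forbidden (ΔS fails)
(h) allowed
Total allowed: 1 of 8.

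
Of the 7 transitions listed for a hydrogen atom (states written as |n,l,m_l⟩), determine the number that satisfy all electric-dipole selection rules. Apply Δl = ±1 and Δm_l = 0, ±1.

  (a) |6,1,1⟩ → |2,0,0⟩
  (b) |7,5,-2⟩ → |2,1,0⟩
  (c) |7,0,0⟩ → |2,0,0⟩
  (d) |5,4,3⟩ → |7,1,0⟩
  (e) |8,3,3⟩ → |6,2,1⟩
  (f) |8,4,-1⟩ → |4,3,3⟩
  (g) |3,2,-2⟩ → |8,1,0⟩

(a) allowed
(b) forbidden — Δl = -4 (E1 requires Δl = ±1); Δm_l = +2 (E1 requires Δm_l = 0, ±1)
(c) forbidden — Δl = +0 (E1 requires Δl = ±1)
(d) forbidden — Δl = -3 (E1 requires Δl = ±1); Δm_l = -3 (E1 requires Δm_l = 0, ±1)
(e) forbidden — Δm_l = -2 (E1 requires Δm_l = 0, ±1)
(f) forbidden — Δm_l = +4 (E1 requires Δm_l = 0, ±1)
(g) forbidden — Δm_l = +2 (E1 requires Δm_l = 0, ±1)
Total allowed: 1 of 7.

1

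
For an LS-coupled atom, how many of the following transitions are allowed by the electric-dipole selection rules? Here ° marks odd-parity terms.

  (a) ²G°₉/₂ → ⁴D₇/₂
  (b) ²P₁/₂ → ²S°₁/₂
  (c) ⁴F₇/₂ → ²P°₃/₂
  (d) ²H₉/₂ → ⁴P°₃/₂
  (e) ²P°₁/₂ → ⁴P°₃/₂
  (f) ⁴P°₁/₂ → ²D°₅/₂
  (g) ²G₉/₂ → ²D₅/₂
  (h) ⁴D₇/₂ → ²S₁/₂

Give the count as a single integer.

(a) forbidden (ΔS, ΔL fail)
(b) allowed
(c) forbidden (ΔS, ΔL, ΔJ fail)
(d) forbidden (ΔS, ΔL, ΔJ fail)
(e) forbidden (parity, ΔS fail)
(f) forbidden (parity, ΔS, ΔJ fail)
(g) forbidden (parity, ΔL, ΔJ fail)
(h) forbidden (parity, ΔS, ΔL, ΔJ fail)
Total allowed: 1 of 8.

1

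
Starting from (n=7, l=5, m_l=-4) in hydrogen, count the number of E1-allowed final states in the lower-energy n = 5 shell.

2

E1 requires Δl = ±1, so l_f ∈ {4, 6}; with 0 ≤ l_f ≤ n_f−1 = 4, the allowed l_f values are {4}.
For l_f = 4: m_f ∈ {m_i−1, m_i, m_i+1} ∩ [−4, 4] = {-4, -3} → 2 states.
Total: 2.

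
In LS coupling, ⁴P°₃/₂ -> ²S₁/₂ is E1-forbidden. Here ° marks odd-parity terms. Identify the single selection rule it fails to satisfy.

Initial level: S=3/2, L=1, J=3/2, parity odd. Final level: S=1/2, L=0, J=1/2, parity even.
Parity must change: odd → even — passes.
ΔS = 0: S: 3/2 → 1/2 — fails.
ΔL = 0, ±1 (not L=0↔0): L: 1 → 0, ΔL = -1 — passes.
ΔJ = 0, ±1 (not J=0↔0): J: 3/2 → 1/2, ΔJ = -1 — passes.

the ΔS = 0 rule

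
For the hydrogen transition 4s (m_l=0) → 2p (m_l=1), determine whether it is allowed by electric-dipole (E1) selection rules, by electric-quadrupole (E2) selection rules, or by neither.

E1

Δl = 1 − 0 = +1; l_i + l_f = 1.
Δm_l = +1.
E1 (Δl = ±1, |Δm_l| ≤ 1): satisfied.
E2 (Δl = 0,±2, l_i+l_f ≥ 2, |Δm_l| ≤ 2): not satisfied.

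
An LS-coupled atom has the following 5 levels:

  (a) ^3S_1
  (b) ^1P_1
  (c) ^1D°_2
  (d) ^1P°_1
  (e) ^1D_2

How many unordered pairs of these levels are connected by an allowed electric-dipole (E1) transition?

4

(a)–(b): forbidden (parity, ΔS).
(a)–(c): forbidden (ΔS, ΔL).
(a)–(d): forbidden (ΔS).
(a)–(e): forbidden (parity, ΔS, ΔL).
(b)–(c): allowed.
(b)–(d): allowed.
(b)–(e): forbidden (parity).
(c)–(d): forbidden (parity).
(c)–(e): allowed.
(d)–(e): allowed.
Allowed pairs: 4 of 10.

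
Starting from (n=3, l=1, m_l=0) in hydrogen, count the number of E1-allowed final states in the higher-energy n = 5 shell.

4

E1 requires Δl = ±1, so l_f ∈ {0, 2}; with 0 ≤ l_f ≤ n_f−1 = 4, the allowed l_f values are {0, 2}.
For l_f = 0: m_f ∈ {m_i−1, m_i, m_i+1} ∩ [−0, 0] = {0} → 1 state.
For l_f = 2: m_f ∈ {m_i−1, m_i, m_i+1} ∩ [−2, 2] = {-1, 0, 1} → 3 states.
Total: 4.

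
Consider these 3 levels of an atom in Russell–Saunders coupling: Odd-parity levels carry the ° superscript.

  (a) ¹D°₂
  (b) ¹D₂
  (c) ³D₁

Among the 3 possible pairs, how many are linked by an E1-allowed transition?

1

(a)–(b): allowed.
(a)–(c): forbidden (ΔS).
(b)–(c): forbidden (parity, ΔS).
Allowed pairs: 1 of 3.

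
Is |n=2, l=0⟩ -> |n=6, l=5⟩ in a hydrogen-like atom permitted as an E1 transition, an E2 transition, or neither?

Δl = 5 − 0 = +5; l_i + l_f = 5.
E1 (Δl = ±1): not satisfied.
E2 (Δl = 0,±2, l_i+l_f ≥ 2): not satisfied.

neither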